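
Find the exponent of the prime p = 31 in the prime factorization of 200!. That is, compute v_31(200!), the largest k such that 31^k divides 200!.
v_31(200!) = 6

Legendre's formula: v_p(n!) = Σ_{k ≥ 1} ⌊n / p^k⌋. For p = 31, n = 200, the terms are:
  ⌊200/31^1⌋ = ⌊200/31⌋ = 6
(the next term ⌊200/31^2⌋ = 0, terminating the sum). Summing: v_31(200!) = 6 = 6.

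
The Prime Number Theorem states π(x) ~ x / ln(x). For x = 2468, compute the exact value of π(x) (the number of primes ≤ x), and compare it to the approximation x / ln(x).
π(2468) = 365;  x/ln(x) ≈ 315.96;  relative error ≈ 13.44%.

Directly count primes up to 2468: π(2468) = 365. The PNT approximation gives 2468/ln(2468) ≈ 2468/7.81116 ≈ 315.96. Relative error (π(x) − x/ln(x)) / π(x) ≈ 13.44%; the approximation is known to undercount slightly (Li(x) is a better estimate).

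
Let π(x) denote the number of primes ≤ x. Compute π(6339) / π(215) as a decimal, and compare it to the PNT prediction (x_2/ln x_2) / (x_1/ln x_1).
π(6339)/π(215) = 825/47 ≈ 17.5532;  PNT prediction ≈ 18.0875.

π(215) = 47 and π(6339) = 825, so π(6339)/π(215) ≈ 17.5532. The PNT-predicted ratio is (6339/ln(6339)) / (215/ln(215)) ≈ 18.0875. The two agree to within a few percent, as expected.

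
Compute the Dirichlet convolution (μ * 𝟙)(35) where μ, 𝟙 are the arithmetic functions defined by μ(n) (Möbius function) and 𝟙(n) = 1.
(μ * 𝟙)(35) = 0

Divisors of 35: [1, 5, 7, 35]. For each d | 35:
  d = 1: μ(1) · 𝟙(35/1) = 1 · 1 = 1
  d = 5: μ(5) · 𝟙(35/5) = -1 · 1 = -1
  d = 7: μ(7) · 𝟙(35/7) = -1 · 1 = -1
  d = 35: μ(35) · 𝟙(35/35) = 1 · 1 = 1
Summing: (μ * 𝟙)(35) = 1 + -1 + -1 + 1 = 0.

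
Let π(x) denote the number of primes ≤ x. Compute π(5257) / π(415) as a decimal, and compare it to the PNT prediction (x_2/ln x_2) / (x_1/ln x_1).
π(5257)/π(415) = 697/80 ≈ 8.7125;  PNT prediction ≈ 8.9133.

π(415) = 80 and π(5257) = 697, so π(5257)/π(415) ≈ 8.7125. The PNT-predicted ratio is (5257/ln(5257)) / (415/ln(415)) ≈ 8.9133. The two agree to within a few percent, as expected.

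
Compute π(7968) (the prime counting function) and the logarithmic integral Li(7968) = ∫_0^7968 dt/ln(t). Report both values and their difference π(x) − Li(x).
π(7968) = 1006;  Li(7968) ≈ 1022.85;  π(x) − Li(x) ≈ -16.85.

Direct count of primes ≤ 7968 gives π(7968) = 1006. Numerical evaluation of the logarithmic integral gives Li(7968) ≈ 1022.85. The difference π(x) − Li(x) ≈ -16.85 is typically negative for small/moderate x (Li(x) overestimates), though Littlewood's theorem shows this sign changes infinitely often.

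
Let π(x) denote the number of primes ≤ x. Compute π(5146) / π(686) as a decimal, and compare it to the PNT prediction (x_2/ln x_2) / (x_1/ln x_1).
π(5146)/π(686) = 685/124 ≈ 5.5242;  PNT prediction ≈ 5.7327.

π(686) = 124 and π(5146) = 685, so π(5146)/π(686) ≈ 5.5242. The PNT-predicted ratio is (5146/ln(5146)) / (686/ln(686)) ≈ 5.7327. The two agree to within a few percent, as expected.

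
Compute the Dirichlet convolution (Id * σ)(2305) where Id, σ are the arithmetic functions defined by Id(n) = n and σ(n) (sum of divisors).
(Id * σ)(2305) = 10153

Divisors of 2305: [1, 5, 461, 2305]. For each d | 2305:
  d = 1: Id(1) · σ(2305/1) = 1 · 2772 = 2772
  d = 5: Id(5) · σ(2305/5) = 5 · 462 = 2310
  d = 461: Id(461) · σ(2305/461) = 461 · 6 = 2766
  d = 2305: Id(2305) · σ(2305/2305) = 2305 · 1 = 2305
Summing: (Id * σ)(2305) = 2772 + 2310 + 2766 + 2305 = 10153.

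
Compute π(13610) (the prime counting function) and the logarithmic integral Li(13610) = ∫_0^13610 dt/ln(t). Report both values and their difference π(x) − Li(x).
π(13610) = 1608;  Li(13610) ≈ 1631.35;  π(x) − Li(x) ≈ -23.35.

Direct count of primes ≤ 13610 gives π(13610) = 1608. Numerical evaluation of the logarithmic integral gives Li(13610) ≈ 1631.35. The difference π(x) − Li(x) ≈ -23.35 is typically negative for small/moderate x (Li(x) overestimates), though Littlewood's theorem shows this sign changes infinitely often.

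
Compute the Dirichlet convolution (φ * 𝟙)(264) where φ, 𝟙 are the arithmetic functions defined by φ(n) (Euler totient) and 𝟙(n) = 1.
(φ * 𝟙)(264) = 264

Divisors of 264: [1, 2, 3, 4, 6, 8, 11, 12, 22, 24, 33, 44, 66, 88, 132, 264]. For each d | 264:
  d = 1: φ(1) · 𝟙(264/1) = 1 · 1 = 1
  d = 2: φ(2) · 𝟙(264/2) = 1 · 1 = 1
  d = 3: φ(3) · 𝟙(264/3) = 2 · 1 = 2
  d = 4: φ(4) · 𝟙(264/4) = 2 · 1 = 2
  d = 6: φ(6) · 𝟙(264/6) = 2 · 1 = 2
  d = 8: φ(8) · 𝟙(264/8) = 4 · 1 = 4
  d = 11: φ(11) · 𝟙(264/11) = 10 · 1 = 10
  d = 12: φ(12) · 𝟙(264/12) = 4 · 1 = 4
  d = 22: φ(22) · 𝟙(264/22) = 10 · 1 = 10
  d = 24: φ(24) · 𝟙(264/24) = 8 · 1 = 8
  d = 33: φ(33) · 𝟙(264/33) = 20 · 1 = 20
  d = 44: φ(44) · 𝟙(264/44) = 20 · 1 = 20
  d = 66: φ(66) · 𝟙(264/66) = 20 · 1 = 20
  d = 88: φ(88) · 𝟙(264/88) = 40 · 1 = 40
  d = 132: φ(132) · 𝟙(264/132) = 40 · 1 = 40
  d = 264: φ(264) · 𝟙(264/264) = 80 · 1 = 80
Summing: (φ * 𝟙)(264) = 1 + 1 + 2 + 2 + 2 + 4 + 10 + 4 + 10 + 8 + 20 + 20 + 20 + 40 + 40 + 80 = 264.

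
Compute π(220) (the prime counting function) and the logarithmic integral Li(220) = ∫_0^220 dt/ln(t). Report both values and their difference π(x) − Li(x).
π(220) = 47;  Li(220) ≈ 53.93;  π(x) − Li(x) ≈ -6.93.

Direct count of primes ≤ 220 gives π(220) = 47. Numerical evaluation of the logarithmic integral gives Li(220) ≈ 53.93. The difference π(x) − Li(x) ≈ -6.93 is typically negative for small/moderate x (Li(x) overestimates), though Littlewood's theorem shows this sign changes infinitely often.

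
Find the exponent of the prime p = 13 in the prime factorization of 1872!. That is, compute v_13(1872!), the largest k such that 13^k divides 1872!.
v_13(1872!) = 155

Legendre's formula: v_p(n!) = Σ_{k ≥ 1} ⌊n / p^k⌋. For p = 13, n = 1872, the terms are:
  ⌊1872/13^1⌋ = ⌊1872/13⌋ = 144
  ⌊1872/13^2⌋ = ⌊1872/169⌋ = 11
(the next term ⌊1872/13^3⌋ = 0, terminating the sum). Summing: v_13(1872!) = 144 + 11 = 155.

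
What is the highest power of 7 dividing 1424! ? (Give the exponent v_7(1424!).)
v_7(1424!) = 236

Legendre's formula: v_p(n!) = Σ_{k ≥ 1} ⌊n / p^k⌋. For p = 7, n = 1424, the terms are:
  ⌊1424/7^1⌋ = ⌊1424/7⌋ = 203
  ⌊1424/7^2⌋ = ⌊1424/49⌋ = 29
  ⌊1424/7^3⌋ = ⌊1424/343⌋ = 4
(the next term ⌊1424/7^4⌋ = 0, terminating the sum). Summing: v_7(1424!) = 203 + 29 + 4 = 236.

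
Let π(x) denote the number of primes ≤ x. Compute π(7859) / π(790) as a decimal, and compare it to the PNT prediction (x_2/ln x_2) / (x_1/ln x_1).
π(7859)/π(790) = 992/138 ≈ 7.1884;  PNT prediction ≈ 7.4000.

π(790) = 138 and π(7859) = 992, so π(7859)/π(790) ≈ 7.1884. The PNT-predicted ratio is (7859/ln(7859)) / (790/ln(790)) ≈ 7.4000. The two agree to within a few percent, as expected.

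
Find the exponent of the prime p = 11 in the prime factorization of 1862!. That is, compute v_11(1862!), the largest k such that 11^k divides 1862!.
v_11(1862!) = 185

Legendre's formula: v_p(n!) = Σ_{k ≥ 1} ⌊n / p^k⌋. For p = 11, n = 1862, the terms are:
  ⌊1862/11^1⌋ = ⌊1862/11⌋ = 169
  ⌊1862/11^2⌋ = ⌊1862/121⌋ = 15
  ⌊1862/11^3⌋ = ⌊1862/1331⌋ = 1
(the next term ⌊1862/11^4⌋ = 0, terminating the sum). Summing: v_11(1862!) = 169 + 15 + 1 = 185.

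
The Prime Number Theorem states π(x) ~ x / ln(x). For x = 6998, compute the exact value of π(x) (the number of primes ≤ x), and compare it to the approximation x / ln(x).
π(6998) = 900;  x/ln(x) ≈ 790.43;  relative error ≈ 12.17%.

Directly count primes up to 6998: π(6998) = 900. The PNT approximation gives 6998/ln(6998) ≈ 6998/8.85338 ≈ 790.43. Relative error (π(x) − x/ln(x)) / π(x) ≈ 12.17%; the approximation is known to undercount slightly (Li(x) is a better estimate).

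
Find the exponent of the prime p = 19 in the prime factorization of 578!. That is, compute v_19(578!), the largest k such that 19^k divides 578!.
v_19(578!) = 31

Legendre's formula: v_p(n!) = Σ_{k ≥ 1} ⌊n / p^k⌋. For p = 19, n = 578, the terms are:
  ⌊578/19^1⌋ = ⌊578/19⌋ = 30
  ⌊578/19^2⌋ = ⌊578/361⌋ = 1
(the next term ⌊578/19^3⌋ = 0, terminating the sum). Summing: v_19(578!) = 30 + 1 = 31.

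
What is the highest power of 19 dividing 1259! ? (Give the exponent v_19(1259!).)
v_19(1259!) = 69

Legendre's formula: v_p(n!) = Σ_{k ≥ 1} ⌊n / p^k⌋. For p = 19, n = 1259, the terms are:
  ⌊1259/19^1⌋ = ⌊1259/19⌋ = 66
  ⌊1259/19^2⌋ = ⌊1259/361⌋ = 3
(the next term ⌊1259/19^3⌋ = 0, terminating the sum). Summing: v_19(1259!) = 66 + 3 = 69.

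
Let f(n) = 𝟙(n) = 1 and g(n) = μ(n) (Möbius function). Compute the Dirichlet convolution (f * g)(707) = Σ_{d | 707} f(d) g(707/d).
(𝟙 * μ)(707) = 0

Divisors of 707: [1, 7, 101, 707]. For each d | 707:
  d = 1: 𝟙(1) · μ(707/1) = 1 · 1 = 1
  d = 7: 𝟙(7) · μ(707/7) = 1 · -1 = -1
  d = 101: 𝟙(101) · μ(707/101) = 1 · -1 = -1
  d = 707: 𝟙(707) · μ(707/707) = 1 · 1 = 1
Summing: (𝟙 * μ)(707) = 1 + -1 + -1 + 1 = 0.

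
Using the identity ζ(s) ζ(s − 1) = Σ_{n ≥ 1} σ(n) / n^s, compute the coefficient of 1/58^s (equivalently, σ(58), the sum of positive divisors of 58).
σ(58) = 90

In the product (Σ m^0/m^s)(Σ k / k^s) = Σ (Σ_{d | n} d) / n^s, the coefficient of 1/n^s is σ(n) = Σ_{d | n} d. For n = 58, divisors are [1, 2, 29, 58]; summing: σ(58) = 90.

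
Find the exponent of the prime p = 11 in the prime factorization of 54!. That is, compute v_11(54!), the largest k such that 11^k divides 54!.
v_11(54!) = 4

Legendre's formula: v_p(n!) = Σ_{k ≥ 1} ⌊n / p^k⌋. For p = 11, n = 54, the terms are:
  ⌊54/11^1⌋ = ⌊54/11⌋ = 4
(the next term ⌊54/11^2⌋ = 0, terminating the sum). Summing: v_11(54!) = 4 = 4.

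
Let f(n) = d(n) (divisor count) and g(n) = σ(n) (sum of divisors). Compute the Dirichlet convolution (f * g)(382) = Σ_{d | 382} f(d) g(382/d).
(d * σ)(382) = 970

Divisors of 382: [1, 2, 191, 382]. For each d | 382:
  d = 1: d(1) · σ(382/1) = 1 · 576 = 576
  d = 2: d(2) · σ(382/2) = 2 · 192 = 384
  d = 191: d(191) · σ(382/191) = 2 · 3 = 6
  d = 382: d(382) · σ(382/382) = 4 · 1 = 4
Summing: (d * σ)(382) = 576 + 384 + 6 + 4 = 970.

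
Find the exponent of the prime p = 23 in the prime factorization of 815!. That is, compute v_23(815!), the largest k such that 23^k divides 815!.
v_23(815!) = 36

Legendre's formula: v_p(n!) = Σ_{k ≥ 1} ⌊n / p^k⌋. For p = 23, n = 815, the terms are:
  ⌊815/23^1⌋ = ⌊815/23⌋ = 35
  ⌊815/23^2⌋ = ⌊815/529⌋ = 1
(the next term ⌊815/23^3⌋ = 0, terminating the sum). Summing: v_23(815!) = 35 + 1 = 36.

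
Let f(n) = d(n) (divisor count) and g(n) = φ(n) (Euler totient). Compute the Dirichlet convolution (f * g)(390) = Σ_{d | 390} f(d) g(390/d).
(d * φ)(390) = 1008

Divisors of 390: [1, 2, 3, 5, 6, 10, 13, 15, 26, 30, 39, 65, 78, 130, 195, 390]. For each d | 390:
  d = 1: d(1) · φ(390/1) = 1 · 96 = 96
  d = 2: d(2) · φ(390/2) = 2 · 96 = 192
  d = 3: d(3) · φ(390/3) = 2 · 48 = 96
  d = 5: d(5) · φ(390/5) = 2 · 24 = 48
  d = 6: d(6) · φ(390/6) = 4 · 48 = 192
  d = 10: d(10) · φ(390/10) = 4 · 24 = 96
  d = 13: d(13) · φ(390/13) = 2 · 8 = 16
  d = 15: d(15) · φ(390/15) = 4 · 12 = 48
  d = 26: d(26) · φ(390/26) = 4 · 8 = 32
  d = 30: d(30) · φ(390/30) = 8 · 12 = 96
  d = 39: d(39) · φ(390/39) = 4 · 4 = 16
  d = 65: d(65) · φ(390/65) = 4 · 2 = 8
  d = 78: d(78) · φ(390/78) = 8 · 4 = 32
  d = 130: d(130) · φ(390/130) = 8 · 2 = 16
  d = 195: d(195) · φ(390/195) = 8 · 1 = 8
  d = 390: d(390) · φ(390/390) = 16 · 1 = 16
Summing: (d * φ)(390) = 96 + 192 + 96 + 48 + 192 + 96 + 16 + 48 + 32 + 96 + 16 + 8 + 32 + 16 + 8 + 16 = 1008.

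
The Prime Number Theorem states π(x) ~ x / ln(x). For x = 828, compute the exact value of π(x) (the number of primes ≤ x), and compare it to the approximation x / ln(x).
π(828) = 144;  x/ln(x) ≈ 123.23;  relative error ≈ 14.42%.

Directly count primes up to 828: π(828) = 144. The PNT approximation gives 828/ln(828) ≈ 828/6.71901 ≈ 123.23. Relative error (π(x) − x/ln(x)) / π(x) ≈ 14.42%; the approximation is known to undercount slightly (Li(x) is a better estimate).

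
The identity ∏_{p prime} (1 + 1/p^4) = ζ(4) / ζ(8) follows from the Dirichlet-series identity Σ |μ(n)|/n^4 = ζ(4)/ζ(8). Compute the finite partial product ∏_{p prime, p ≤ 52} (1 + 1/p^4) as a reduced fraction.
∏ = 47811026860845170938198805915402199301066734558460286583378224128/44354583229145063659978971326989541656878007876738536067589135625

The primes p ≤ 52 are [2, 3, 5, 7, 11, 13, 17, 19, 23, 29, 31, 37, 41, 43, 47]. For each, (1 + 1/p^4) = (p^4 + 1)/p^4. Multiplying these fractions over p ∈ [2, 3, 5, 7, 11, 13, 17, 19, 23, 29, 31, 37, 41, 43, 47] gives 47811026860845170938198805915402199301066734558460286583378224128/44354583229145063659978971326989541656878007876738536067589135625. (In the limit P → ∞ this tends to ζ(4)/ζ(8).)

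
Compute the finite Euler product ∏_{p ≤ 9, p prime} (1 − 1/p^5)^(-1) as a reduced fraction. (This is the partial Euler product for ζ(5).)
∏ = 8508543750/8205616331

The primes p ≤ 9 are [2, 3, 5, 7]. For each prime, (1 − 1/p^5)^(-1) = p^5 / (p^5 − 1). The product is (1 − 1/2^5)^(-1), (1 − 1/3^5)^(-1), (1 − 1/5^5)^(-1), (1 − 1/7^5)^(-1) = ∏ p^5 / (p^5 − 1) = 8508543750/8205616331.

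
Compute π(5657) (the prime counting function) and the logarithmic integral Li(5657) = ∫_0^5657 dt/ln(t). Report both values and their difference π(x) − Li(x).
π(5657) = 745;  Li(5657) ≈ 760.85;  π(x) − Li(x) ≈ -15.85.

Direct count of primes ≤ 5657 gives π(5657) = 745. Numerical evaluation of the logarithmic integral gives Li(5657) ≈ 760.85. The difference π(x) − Li(x) ≈ -15.85 is typically negative for small/moderate x (Li(x) overestimates), though Littlewood's theorem shows this sign changes infinitely often.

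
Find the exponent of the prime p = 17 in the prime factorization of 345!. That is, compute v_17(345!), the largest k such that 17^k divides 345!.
v_17(345!) = 21

Legendre's formula: v_p(n!) = Σ_{k ≥ 1} ⌊n / p^k⌋. For p = 17, n = 345, the terms are:
  ⌊345/17^1⌋ = ⌊345/17⌋ = 20
  ⌊345/17^2⌋ = ⌊345/289⌋ = 1
(the next term ⌊345/17^3⌋ = 0, terminating the sum). Summing: v_17(345!) = 20 + 1 = 21.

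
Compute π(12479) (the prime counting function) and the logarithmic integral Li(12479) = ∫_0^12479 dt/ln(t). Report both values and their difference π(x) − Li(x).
π(12479) = 1489;  Li(12479) ≈ 1511.99;  π(x) − Li(x) ≈ -22.99.

Direct count of primes ≤ 12479 gives π(12479) = 1489. Numerical evaluation of the logarithmic integral gives Li(12479) ≈ 1511.99. The difference π(x) − Li(x) ≈ -22.99 is typically negative for small/moderate x (Li(x) overestimates), though Littlewood's theorem shows this sign changes infinitely often.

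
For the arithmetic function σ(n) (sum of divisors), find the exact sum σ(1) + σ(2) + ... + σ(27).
Σ_{n ≤ 27} σ(n) = 604

Compute σ(n) for each 1 ≤ n ≤ 27: σ(1) = 1, σ(2) = 3, σ(3) = 4, σ(4) = 7, σ(5) = 6, σ(6) = 12, σ(7) = 8, σ(8) = 15, σ(9) = 13, σ(10) = 18, σ(11) = 12, σ(12) = 28, σ(13) = 14, σ(14) = 24, σ(15) = 24, σ(16) = 31, σ(17) = 18, σ(18) = 39, σ(19) = 20, σ(20) = 42, σ(21) = 32, σ(22) = 36, σ(23) = 24, σ(24) = 60, σ(25) = 31, σ(26) = 42, σ(27) = 40. Summing all 27 values: 604. (Average order: Σ_{n ≤ x} σ(n) ~ (π²/12) x². For x = 27, (π²/12)·27² ≈ 599.58.)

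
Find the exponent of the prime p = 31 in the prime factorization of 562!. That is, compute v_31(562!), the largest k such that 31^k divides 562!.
v_31(562!) = 18

Legendre's formula: v_p(n!) = Σ_{k ≥ 1} ⌊n / p^k⌋. For p = 31, n = 562, the terms are:
  ⌊562/31^1⌋ = ⌊562/31⌋ = 18
(the next term ⌊562/31^2⌋ = 0, terminating the sum). Summing: v_31(562!) = 18 = 18.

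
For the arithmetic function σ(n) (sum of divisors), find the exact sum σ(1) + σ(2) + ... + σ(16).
Σ_{n ≤ 16} σ(n) = 220

Compute σ(n) for each 1 ≤ n ≤ 16: σ(1) = 1, σ(2) = 3, σ(3) = 4, σ(4) = 7, σ(5) = 6, σ(6) = 12, σ(7) = 8, σ(8) = 15, σ(9) = 13, σ(10) = 18, σ(11) = 12, σ(12) = 28, σ(13) = 14, σ(14) = 24, σ(15) = 24, σ(16) = 31. Summing all 16 values: 220. (Average order: Σ_{n ≤ x} σ(n) ~ (π²/12) x². For x = 16, (π²/12)·16² ≈ 210.55.)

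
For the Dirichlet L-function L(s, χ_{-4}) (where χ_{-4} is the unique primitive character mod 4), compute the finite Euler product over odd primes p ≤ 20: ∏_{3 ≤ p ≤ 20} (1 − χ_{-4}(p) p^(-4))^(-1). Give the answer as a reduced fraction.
∏ = 10388364341566686475/10504466734429503488

The odd primes p ≤ 20 are [3, 5, 7, 11, 13, 17, 19]. For each, χ(p) = 1 if p ≡ 1 mod 4, χ(p) = −1 if p ≡ 3 mod 4. Taking (1 − χ(p)/p^4)^(-1) = p^4/(p^4 − χ(p)): (1 − (-1)/3^4)^(-1) · (1 − (1)/5^4)^(-1) · (1 − (-1)/7^4)^(-1) · (1 − (-1)/11^4)^(-1) · (1 − (1)/13^4)^(-1) · (1 − (1)/17^4)^(-1) · (1 − (-1)/19^4)^(-1) = 10388364341566686475/10504466734429503488.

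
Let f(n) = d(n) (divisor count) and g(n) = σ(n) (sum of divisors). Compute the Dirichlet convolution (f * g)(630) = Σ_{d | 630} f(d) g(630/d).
(d * σ)(630) = 9600

Divisors of 630: [1, 2, 3, 5, 6, 7, 9, 10, 14, 15, 18, 21, 30, 35, 42, 45, 63, 70, 90, 105, 126, 210, 315, 630]. For each d | 630:
  d = 1: d(1) · σ(630/1) = 1 · 1872 = 1872
  d = 2: d(2) · σ(630/2) = 2 · 624 = 1248
  d = 3: d(3) · σ(630/3) = 2 · 576 = 1152
  d = 5: d(5) · σ(630/5) = 2 · 312 = 624
  d = 6: d(6) · σ(630/6) = 4 · 192 = 768
  d = 7: d(7) · σ(630/7) = 2 · 234 = 468
  d = 9: d(9) · σ(630/9) = 3 · 144 = 432
  d = 10: d(10) · σ(630/10) = 4 · 104 = 416
  d = 14: d(14) · σ(630/14) = 4 · 78 = 312
  d = 15: d(15) · σ(630/15) = 4 · 96 = 384
  d = 18: d(18) · σ(630/18) = 6 · 48 = 288
  d = 21: d(21) · σ(630/21) = 4 · 72 = 288
  d = 30: d(30) · σ(630/30) = 8 · 32 = 256
  d = 35: d(35) · σ(630/35) = 4 · 39 = 156
  d = 42: d(42) · σ(630/42) = 8 · 24 = 192
  d = 45: d(45) · σ(630/45) = 6 · 24 = 144
  d = 63: d(63) · σ(630/63) = 6 · 18 = 108
  d = 70: d(70) · σ(630/70) = 8 · 13 = 104
  d = 90: d(90) · σ(630/90) = 12 · 8 = 96
  d = 105: d(105) · σ(630/105) = 8 · 12 = 96
  d = 126: d(126) · σ(630/126) = 12 · 6 = 72
  d = 210: d(210) · σ(630/210) = 16 · 4 = 64
  d = 315: d(315) · σ(630/315) = 12 · 3 = 36
  d = 630: d(630) · σ(630/630) = 24 · 1 = 24
Summing: (d * σ)(630) = 1872 + 1248 + 1152 + 624 + 768 + 468 + 432 + 416 + 312 + 384 + 288 + 288 + 256 + 156 + 192 + 144 + 108 + 104 + 96 + 96 + 72 + 64 + 36 + 24 = 9600.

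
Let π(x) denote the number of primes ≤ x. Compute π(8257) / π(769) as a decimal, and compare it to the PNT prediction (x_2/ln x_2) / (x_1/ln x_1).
π(8257)/π(769) = 1035/136 ≈ 7.6103;  PNT prediction ≈ 7.9113.

π(769) = 136 and π(8257) = 1035, so π(8257)/π(769) ≈ 7.6103. The PNT-predicted ratio is (8257/ln(8257)) / (769/ln(769)) ≈ 7.9113. The two agree to within a few percent, as expected.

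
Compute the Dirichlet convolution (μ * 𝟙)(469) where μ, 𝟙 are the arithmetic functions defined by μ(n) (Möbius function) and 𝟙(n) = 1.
(μ * 𝟙)(469) = 0

Divisors of 469: [1, 7, 67, 469]. For each d | 469:
  d = 1: μ(1) · 𝟙(469/1) = 1 · 1 = 1
  d = 7: μ(7) · 𝟙(469/7) = -1 · 1 = -1
  d = 67: μ(67) · 𝟙(469/67) = -1 · 1 = -1
  d = 469: μ(469) · 𝟙(469/469) = 1 · 1 = 1
Summing: (μ * 𝟙)(469) = 1 + -1 + -1 + 1 = 0.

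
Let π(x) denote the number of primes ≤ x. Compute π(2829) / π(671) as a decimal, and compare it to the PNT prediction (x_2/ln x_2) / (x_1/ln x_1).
π(2829)/π(671) = 410/121 ≈ 3.3884;  PNT prediction ≈ 3.4528.

π(671) = 121 and π(2829) = 410, so π(2829)/π(671) ≈ 3.3884. The PNT-predicted ratio is (2829/ln(2829)) / (671/ln(671)) ≈ 3.4528. The two agree to within a few percent, as expected.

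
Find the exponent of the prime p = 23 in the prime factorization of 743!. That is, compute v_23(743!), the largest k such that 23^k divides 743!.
v_23(743!) = 33

Legendre's formula: v_p(n!) = Σ_{k ≥ 1} ⌊n / p^k⌋. For p = 23, n = 743, the terms are:
  ⌊743/23^1⌋ = ⌊743/23⌋ = 32
  ⌊743/23^2⌋ = ⌊743/529⌋ = 1
(the next term ⌊743/23^3⌋ = 0, terminating the sum). Summing: v_23(743!) = 32 + 1 = 33.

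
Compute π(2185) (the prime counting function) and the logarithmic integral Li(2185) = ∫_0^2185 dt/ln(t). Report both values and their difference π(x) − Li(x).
π(2185) = 327;  Li(2185) ≈ 339.01;  π(x) − Li(x) ≈ -12.01.

Direct count of primes ≤ 2185 gives π(2185) = 327. Numerical evaluation of the logarithmic integral gives Li(2185) ≈ 339.01. The difference π(x) − Li(x) ≈ -12.01 is typically negative for small/moderate x (Li(x) overestimates), though Littlewood's theorem shows this sign changes infinitely often.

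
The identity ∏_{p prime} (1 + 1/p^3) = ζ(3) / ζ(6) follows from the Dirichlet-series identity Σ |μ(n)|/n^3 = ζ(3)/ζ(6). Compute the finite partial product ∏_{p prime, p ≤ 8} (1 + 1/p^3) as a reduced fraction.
∏ = 1032/875

The primes p ≤ 8 are [2, 3, 5, 7]. For each, (1 + 1/p^3) = (p^3 + 1)/p^3. Multiplying these fractions over p ∈ [2, 3, 5, 7] gives 1032/875. (In the limit P → ∞ this tends to ζ(3)/ζ(6).)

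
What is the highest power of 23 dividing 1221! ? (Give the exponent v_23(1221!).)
v_23(1221!) = 55

Legendre's formula: v_p(n!) = Σ_{k ≥ 1} ⌊n / p^k⌋. For p = 23, n = 1221, the terms are:
  ⌊1221/23^1⌋ = ⌊1221/23⌋ = 53
  ⌊1221/23^2⌋ = ⌊1221/529⌋ = 2
(the next term ⌊1221/23^3⌋ = 0, terminating the sum). Summing: v_23(1221!) = 53 + 2 = 55.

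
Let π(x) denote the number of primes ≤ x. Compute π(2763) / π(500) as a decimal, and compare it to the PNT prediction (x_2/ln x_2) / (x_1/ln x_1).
π(2763)/π(500) = 402/95 ≈ 4.2316;  PNT prediction ≈ 4.3339.

π(500) = 95 and π(2763) = 402, so π(2763)/π(500) ≈ 4.2316. The PNT-predicted ratio is (2763/ln(2763)) / (500/ln(500)) ≈ 4.3339. The two agree to within a few percent, as expected.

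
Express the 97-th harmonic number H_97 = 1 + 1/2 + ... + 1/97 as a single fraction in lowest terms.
H_97 = 359553024620966925518018240656745677092407/69720375229712477164533808935312303556800

Direct summation: H_97 = 1 + 1/2 + ... + 1/97. The least common denominator is lcm(1, ..., 97) = 69720375229712477164533808935312303556800; over this denominator the numerator is 69720375229712477164533808935312303556800 + 34860187614856238582266904467656151778400 + 23240125076570825721511269645104101185600 + 17430093807428119291133452233828075889200 + 13944075045942495432906761787062460711360 + 11620062538285412860755634822552050592800 + 9960053604244639594933401276473186222400 + 8715046903714059645566726116914037944600 + 7746708358856941907170423215034700395200 + 6972037522971247716453380893531230355680 + 6338215929973861560412164448664754868800 + 5810031269142706430377817411276025296400 + 5363105786900959781887216071947100273600 + 4980026802122319797466700638236593111200 + 4648025015314165144302253929020820237120 + 4357523451857029822783363058457018972300 + 4101198542924263362619635819724253150400 + 3873354179428470953585211607517350197600 + 3669493433142761956028095207121700187200 + 3486018761485623858226690446765615177840 + 3320017868081546531644467092157728740800 + 3169107964986930780206082224332377434400 + 3031320662161412050631904736317926241600 + 2905015634571353215188908705638012648200 + 2788815009188499086581352357412492142272 + 2681552893450479890943608035973550136800 + 2582236119618980635723474405011566798400 + 2490013401061159898733350319118296555600 + 2404150869990085419466683066734907019200 + 2324012507657082572151126964510410118560 + 2249044362248789585952703514042332372800 + 2178761725928514911391681529228509486150 + 2112738643324620520137388149554918289600 + 2050599271462131681309817909862126575200 + 1992010720848927918986680255294637244480 + 1936677089714235476792605803758675098800 + 1884334465667904788230643484738170366400 + 1834746716571380978014047603560850093600 + 1787701928966986593962405357315700091200 + 1743009380742811929113345223382807588920 + 1700496956822255540598385583788104964800 + 1660008934040773265822233546078864370400 + 1621404075109592492198460672914239617600 + 1584553982493465390103041112166188717200 + 1549341671771388381434084643006940079040 + 1515660331080706025315952368158963120800 + 1483412238930052705628378913517283054400 + 1452507817285676607594454352819006324100 + 1422864800606377084990485896639026603200 + 1394407504594249543290676178706246071136 + 1367066180974754454206545273241417716800 + 1340776446725239945471804017986775068400 + 1315478777919103342727052998779477425600 + 1291118059809490317861737202505783399200 + 1267643185994772312082432889732950973760 + 1245006700530579949366675159559148277800 + 1223164477714253985342698402373900062400 + 1202075434995042709733341533367453509600 + 1181701275079872494314132354835801755200 + 1162006253828541286075563482255205059280 + 1142956970978893068271046048119873828800 + 1124522181124394792976351757021166186400 + 1106672622693848843881489030719242913600 + 1089380862964257455695840764614254743075 + 1072621157380191956377443214389420054720 + 1056369321662310260068694074777459144800 + 1040602615368842942754235954258392590400 + 1025299635731065840654908954931063287600 + 1010440220720470683543968245439308747200 + 996005360424463959493340127647318622240 + 981977115911443340345546604722708500800 + 968338544857117738396302901879337549400 + 955073633283732563897723410072771281600 + 942167232833952394115321742369085183200 + 929605003062833028860450785804164047424 + 917373358285690489007023801780425046800 + 905459418567694508630309206952107838400 + 893850964483493296981202678657850045600 + 882536395312816166639668467535598779200 + 871504690371405964556672611691403794460 + 860745373206326878574491468337188932800 + 850248478411127770299192791894052482400 + 840004520839909363428118179943521729600 + 830004467020386632911116773039432185200 + 820239708584852672523927163944850630080 + 810702037554796246099230336457119808800 + 801383623330028473155561022244969006400 + 792276991246732695051520556083094358600 + 783375002581039069264424819497891051200 + 774670835885694190717042321503470039520 + 766157969557279968841030867421014324800 + 757830165540353012657976184079481560400 + 749681454082929861984234504680777457600 + 741706119465026352814189456758641527200 + 733898686628552391205619041424340037440 + 726253908642838303797227176409503162050 + 718766754945489455304472257065075294400 = 359553024620966925518018240656745677092407, so H_97 = 359553024620966925518018240656745677092407/69720375229712477164533808935312303556800 (already in lowest terms) ≈ 5.15707. (The PNT-adjacent estimate ln(97) + γ ≈ 5.15193 matches within O(1/n).)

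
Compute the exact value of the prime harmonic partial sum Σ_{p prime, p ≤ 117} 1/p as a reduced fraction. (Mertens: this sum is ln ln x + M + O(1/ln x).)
Σ 1/p = 58472171373748331322981543916880425472323867753/31610054640417607788145206291543662493274686990

π(117) = 30, so the primes ≤ 117 are [2, 3, 5, 7, 11, 13, 17, 19, 23, 29, 31, 37, 41, 43, 47, 53, 59, 61, 67, 71, 73, 79, 83, 89, 97, 101, 103, 107, 109, 113]. Summing 1/p over these primes: 58472171373748331322981543916880425472323867753/31610054640417607788145206291543662493274686990 ≈ 1.8498. Mertens estimate ln ln(117) + 0.2615 ≈ 1.8222.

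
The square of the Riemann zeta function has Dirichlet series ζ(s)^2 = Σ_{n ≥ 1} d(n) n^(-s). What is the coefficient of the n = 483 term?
d(483) = 8

ζ(s)^2 = (Σ 1/m^s)(Σ 1/k^s). The coefficient of 1/n^s in the product is the number of ordered pairs (m, k) with mk = n, which equals d(n). For n = 483, divisors are [1, 3, 7, 21, 23, 69, 161, 483], so d(483) = 8.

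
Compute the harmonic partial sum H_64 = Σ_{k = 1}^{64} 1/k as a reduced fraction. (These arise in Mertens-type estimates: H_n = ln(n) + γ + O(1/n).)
H_64 = 623171679694215690971693339/131362987122535807501262400

Direct summation: H_64 = 1 + 1/2 + ... + 1/64. The least common denominator is lcm(1, ..., 64) = 1182266884102822267511361600; over this denominator the numerator is 1182266884102822267511361600 + 591133442051411133755680800 + 394088961367607422503787200 + 295566721025705566877840400 + 236453376820564453502272320 + 197044480683803711251893600 + 168895269157546038215908800 + 147783360512852783438920200 + 131362987122535807501262400 + 118226688410282226751136160 + 107478807645711115228305600 + 98522240341901855625946800 + 90943606469447866731643200 + 84447634578773019107954400 + 78817792273521484500757440 + 73891680256426391719460100 + 69545110829577780441844800 + 65681493561267903750631200 + 62224572847516961447966400 + 59113344205141113375568080 + 56298423052515346071969600 + 53739403822855557614152800 + 51402908004470533370059200 + 49261120170950927812973400 + 47290675364112890700454464 + 45471803234723933365821600 + 43787662374178602500420800 + 42223817289386509553977200 + 40767823589752491983150400 + 39408896136760742250378720 + 38137641422671686048753600 + 36945840128213195859730050 + 35826269215237038409435200 + 34772555414788890220922400 + 33779053831509207643181760 + 32840746780633951875315600 + 31953159029806007230036800 + 31112286423758480723983200 + 30314535489815955577214400 + 29556672102570556687784040 + 28835777661044445549057600 + 28149211526257673035984800 + 27494578700065634128171200 + 26869701911427778807076400 + 26272597424507161500252480 + 25701454002235266685029600 + 25154614555379197181092800 + 24630560085475463906486700 + 24127895593935148316558400 + 23645337682056445350227232 + 23181703609859260147281600 + 22735901617361966682910800 + 22306922341562684292667200 + 21893831187089301250210400 + 21495761529142223045661120 + 21111908644693254776988600 + 20741524282505653815988800 + 20383911794876245991575200 + 20038421764454614703582400 + 19704448068380371125189360 + 19381424329554463401825600 + 19068820711335843024376800 + 18766141017505115357323200 + 18472920064106597929865025 = 5608545117247941218745240051, so H_64 = 5608545117247941218745240051/1182266884102822267511361600; reducing by gcd(5608545117247941218745240051, 1182266884102822267511361600) = 9 gives 623171679694215690971693339/131362987122535807501262400 ≈ 4.74389. (The PNT-adjacent estimate ln(64) + γ ≈ 4.73610 matches within O(1/n).)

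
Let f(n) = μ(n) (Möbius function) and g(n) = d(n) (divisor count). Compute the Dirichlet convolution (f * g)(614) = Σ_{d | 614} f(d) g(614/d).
(μ * d)(614) = 1

Divisors of 614: [1, 2, 307, 614]. For each d | 614:
  d = 1: μ(1) · d(614/1) = 1 · 4 = 4
  d = 2: μ(2) · d(614/2) = -1 · 2 = -2
  d = 307: μ(307) · d(614/307) = -1 · 2 = -2
  d = 614: μ(614) · d(614/614) = 1 · 1 = 1
Summing: (μ * d)(614) = 4 + -2 + -2 + 1 = 1.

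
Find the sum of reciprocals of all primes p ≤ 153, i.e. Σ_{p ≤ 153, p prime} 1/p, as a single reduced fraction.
Σ 1/p = 426559540131011718238816115585684956391671166781102121476137/225319534991831177328890236228992001350685163362356544091910

π(153) = 36, so the primes ≤ 153 are [2, 3, 5, 7, 11, 13, 17, 19, 23, 29, 31, 37, 41, 43, 47, 53, 59, 61, 67, 71, 73, 79, 83, 89, 97, 101, 103, 107, 109, 113, 127, 131, 137, 139, 149, 151]. Summing 1/p over these primes: 426559540131011718238816115585684956391671166781102121476137/225319534991831177328890236228992001350685163362356544091910 ≈ 1.8931. Mertens estimate ln ln(153) + 0.2615 ≈ 1.8770.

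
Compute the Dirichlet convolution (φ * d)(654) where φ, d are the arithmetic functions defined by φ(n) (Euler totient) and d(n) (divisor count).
(φ * d)(654) = 1320

Divisors of 654: [1, 2, 3, 6, 109, 218, 327, 654]. For each d | 654:
  d = 1: φ(1) · d(654/1) = 1 · 8 = 8
  d = 2: φ(2) · d(654/2) = 1 · 4 = 4
  d = 3: φ(3) · d(654/3) = 2 · 4 = 8
  d = 6: φ(6) · d(654/6) = 2 · 2 = 4
  d = 109: φ(109) · d(654/109) = 108 · 4 = 432
  d = 218: φ(218) · d(654/218) = 108 · 2 = 216
  d = 327: φ(327) · d(654/327) = 216 · 2 = 432
  d = 654: φ(654) · d(654/654) = 216 · 1 = 216
Summing: (φ * d)(654) = 8 + 4 + 8 + 4 + 432 + 216 + 432 + 216 = 1320.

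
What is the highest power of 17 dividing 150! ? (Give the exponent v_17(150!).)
v_17(150!) = 8

Legendre's formula: v_p(n!) = Σ_{k ≥ 1} ⌊n / p^k⌋. For p = 17, n = 150, the terms are:
  ⌊150/17^1⌋ = ⌊150/17⌋ = 8
(the next term ⌊150/17^2⌋ = 0, terminating the sum). Summing: v_17(150!) = 8 = 8.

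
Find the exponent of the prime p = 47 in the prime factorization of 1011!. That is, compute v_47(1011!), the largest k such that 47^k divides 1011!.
v_47(1011!) = 21

Legendre's formula: v_p(n!) = Σ_{k ≥ 1} ⌊n / p^k⌋. For p = 47, n = 1011, the terms are:
  ⌊1011/47^1⌋ = ⌊1011/47⌋ = 21
(the next term ⌊1011/47^2⌋ = 0, terminating the sum). Summing: v_47(1011!) = 21 = 21.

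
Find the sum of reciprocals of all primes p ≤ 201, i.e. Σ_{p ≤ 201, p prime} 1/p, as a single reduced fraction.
Σ 1/p = 15202313841027497739047080375538859939135227730139536997746371469607707132833646367/7799922041683461553249199106329813876687996789903550945093032474868511536164700810

π(201) = 46, so the primes ≤ 201 are [2, 3, 5, 7, 11, 13, 17, 19, 23, 29, 31, 37, 41, 43, 47, 53, 59, 61, 67, 71, 73, 79, 83, 89, 97, 101, 103, 107, 109, 113, 127, 131, 137, 139, 149, 151, 157, 163, 167, 173, 179, 181, 191, 193, 197, 199]. Summing 1/p over these primes: 15202313841027497739047080375538859939135227730139536997746371469607707132833646367/7799922041683461553249199106329813876687996789903550945093032474868511536164700810 ≈ 1.9490. Mertens estimate ln ln(201) + 0.2615 ≈ 1.9298.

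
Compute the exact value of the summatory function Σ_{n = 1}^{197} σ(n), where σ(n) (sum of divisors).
Σ_{n ≤ 197} σ(n) = 31911

Compute σ(n) for each 1 ≤ n ≤ 197: σ(1) = 1, σ(2) = 3, σ(3) = 4, σ(4) = 7, σ(5) = 6, σ(6) = 12, σ(7) = 8, σ(8) = 15, σ(9) = 13, σ(10) = 18, σ(11) = 12, σ(12) = 28, σ(13) = 14, σ(14) = 24, σ(15) = 24, σ(16) = 31, σ(17) = 18, σ(18) = 39, σ(19) = 20, σ(20) = 42, σ(21) = 32, σ(22) = 36, σ(23) = 24, σ(24) = 60, σ(25) = 31, σ(26) = 42, σ(27) = 40, σ(28) = 56, σ(29) = 30, σ(30) = 72, σ(31) = 32, σ(32) = 63, σ(33) = 48, σ(34) = 54, σ(35) = 48, σ(36) = 91, σ(37) = 38, σ(38) = 60, σ(39) = 56, σ(40) = 90, σ(41) = 42, σ(42) = 96, σ(43) = 44, σ(44) = 84, σ(45) = 78, σ(46) = 72, σ(47) = 48, σ(48) = 124, σ(49) = 57, σ(50) = 93, σ(51) = 72, σ(52) = 98, σ(53) = 54, σ(54) = 120, σ(55) = 72, σ(56) = 120, σ(57) = 80, σ(58) = 90, σ(59) = 60, σ(60) = 168, σ(61) = 62, σ(62) = 96, σ(63) = 104, σ(64) = 127, σ(65) = 84, σ(66) = 144, σ(67) = 68, σ(68) = 126, σ(69) = 96, σ(70) = 144, σ(71) = 72, σ(72) = 195, σ(73) = 74, σ(74) = 114, σ(75) = 124, σ(76) = 140, σ(77) = 96, σ(78) = 168, σ(79) = 80, σ(80) = 186, σ(81) = 121, σ(82) = 126, σ(83) = 84, σ(84) = 224, σ(85) = 108, σ(86) = 132, σ(87) = 120, σ(88) = 180, σ(89) = 90, σ(90) = 234, σ(91) = 112, σ(92) = 168, σ(93) = 128, σ(94) = 144, σ(95) = 120, σ(96) = 252, σ(97) = 98, σ(98) = 171, σ(99) = 156, σ(100) = 217, σ(101) = 102, σ(102) = 216, σ(103) = 104, σ(104) = 210, σ(105) = 192, σ(106) = 162, σ(107) = 108, σ(108) = 280, σ(109) = 110, σ(110) = 216, σ(111) = 152, σ(112) = 248, σ(113) = 114, σ(114) = 240, σ(115) = 144, σ(116) = 210, σ(117) = 182, σ(118) = 180, σ(119) = 144, σ(120) = 360, σ(121) = 133, σ(122) = 186, σ(123) = 168, σ(124) = 224, σ(125) = 156, σ(126) = 312, σ(127) = 128, σ(128) = 255, σ(129) = 176, σ(130) = 252, σ(131) = 132, σ(132) = 336, σ(133) = 160, σ(134) = 204, σ(135) = 240, σ(136) = 270, σ(137) = 138, σ(138) = 288, σ(139) = 140, σ(140) = 336, σ(141) = 192, σ(142) = 216, σ(143) = 168, σ(144) = 403, σ(145) = 180, σ(146) = 222, σ(147) = 228, σ(148) = 266, σ(149) = 150, σ(150) = 372, σ(151) = 152, σ(152) = 300, σ(153) = 234, σ(154) = 288, σ(155) = 192, σ(156) = 392, σ(157) = 158, σ(158) = 240, σ(159) = 216, σ(160) = 378, σ(161) = 192, σ(162) = 363, σ(163) = 164, σ(164) = 294, σ(165) = 288, σ(166) = 252, σ(167) = 168, σ(168) = 480, σ(169) = 183, σ(170) = 324, σ(171) = 260, σ(172) = 308, σ(173) = 174, σ(174) = 360, σ(175) = 248, σ(176) = 372, σ(177) = 240, σ(178) = 270, σ(179) = 180, σ(180) = 546, σ(181) = 182, σ(182) = 336, σ(183) = 248, σ(184) = 360, σ(185) = 228, σ(186) = 384, σ(187) = 216, σ(188) = 336, σ(189) = 320, σ(190) = 360, σ(191) = 192, σ(192) = 508, σ(193) = 194, σ(194) = 294, σ(195) = 336, σ(196) = 399, σ(197) = 198. Summing all 197 values: 31911. (Average order: Σ_{n ≤ x} σ(n) ~ (π²/12) x². For x = 197, (π²/12)·197² ≈ 31919.12.)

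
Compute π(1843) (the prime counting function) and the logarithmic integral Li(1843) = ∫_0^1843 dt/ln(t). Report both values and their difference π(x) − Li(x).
π(1843) = 282;  Li(1843) ≈ 294.04;  π(x) − Li(x) ≈ -12.04.

Direct count of primes ≤ 1843 gives π(1843) = 282. Numerical evaluation of the logarithmic integral gives Li(1843) ≈ 294.04. The difference π(x) − Li(x) ≈ -12.04 is typically negative for small/moderate x (Li(x) overestimates), though Littlewood's theorem shows this sign changes infinitely often.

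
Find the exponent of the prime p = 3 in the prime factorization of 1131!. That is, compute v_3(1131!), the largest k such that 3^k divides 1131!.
v_3(1131!) = 561

Legendre's formula: v_p(n!) = Σ_{k ≥ 1} ⌊n / p^k⌋. For p = 3, n = 1131, the terms are:
  ⌊1131/3^1⌋ = ⌊1131/3⌋ = 377
  ⌊1131/3^2⌋ = ⌊1131/9⌋ = 125
  ⌊1131/3^3⌋ = ⌊1131/27⌋ = 41
  ⌊1131/3^4⌋ = ⌊1131/81⌋ = 13
  ⌊1131/3^5⌋ = ⌊1131/243⌋ = 4
  ⌊1131/3^6⌋ = ⌊1131/729⌋ = 1
(the next term ⌊1131/3^7⌋ = 0, terminating the sum). Summing: v_3(1131!) = 377 + 125 + 41 + 13 + 4 + 1 = 561.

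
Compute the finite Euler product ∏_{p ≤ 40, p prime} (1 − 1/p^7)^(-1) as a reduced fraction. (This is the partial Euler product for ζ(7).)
∏ = 390612576496222063474132638651406606464249171649995563732972174614898335928125/387378248056510136247638717957281013418108703654497719879651674737546587052032

The primes p ≤ 40 are [2, 3, 5, 7, 11, 13, 17, 19, 23, 29, 31, 37]. For each prime, (1 − 1/p^7)^(-1) = p^7 / (p^7 − 1). The product is (1 − 1/2^7)^(-1), (1 − 1/3^7)^(-1), (1 − 1/5^7)^(-1), (1 − 1/7^7)^(-1), (1 − 1/11^7)^(-1), (1 − 1/13^7)^(-1), (1 − 1/17^7)^(-1), (1 − 1/19^7)^(-1), (1 − 1/23^7)^(-1), (1 − 1/29^7)^(-1), (1 − 1/31^7)^(-1), (1 − 1/37^7)^(-1) = ∏ p^7 / (p^7 − 1) = 390612576496222063474132638651406606464249171649995563732972174614898335928125/387378248056510136247638717957281013418108703654497719879651674737546587052032.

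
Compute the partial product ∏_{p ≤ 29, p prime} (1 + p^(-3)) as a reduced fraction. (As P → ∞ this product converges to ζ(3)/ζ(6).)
∏ = 78620132935596220416/66547712017729010255

The primes p ≤ 29 are [2, 3, 5, 7, 11, 13, 17, 19, 23, 29]. For each, (1 + 1/p^3) = (p^3 + 1)/p^3. Multiplying these fractions over p ∈ [2, 3, 5, 7, 11, 13, 17, 19, 23, 29] gives 78620132935596220416/66547712017729010255. (In the limit P → ∞ this tends to ζ(3)/ζ(6).)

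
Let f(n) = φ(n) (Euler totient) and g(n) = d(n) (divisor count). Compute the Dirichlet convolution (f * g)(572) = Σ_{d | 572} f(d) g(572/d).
(φ * d)(572) = 1176

Divisors of 572: [1, 2, 4, 11, 13, 22, 26, 44, 52, 143, 286, 572]. For each d | 572:
  d = 1: φ(1) · d(572/1) = 1 · 12 = 12
  d = 2: φ(2) · d(572/2) = 1 · 8 = 8
  d = 4: φ(4) · d(572/4) = 2 · 4 = 8
  d = 11: φ(11) · d(572/11) = 10 · 6 = 60
  d = 13: φ(13) · d(572/13) = 12 · 6 = 72
  d = 22: φ(22) · d(572/22) = 10 · 4 = 40
  d = 26: φ(26) · d(572/26) = 12 · 4 = 48
  d = 44: φ(44) · d(572/44) = 20 · 2 = 40
  d = 52: φ(52) · d(572/52) = 24 · 2 = 48
  d = 143: φ(143) · d(572/143) = 120 · 3 = 360
  d = 286: φ(286) · d(572/286) = 120 · 2 = 240
  d = 572: φ(572) · d(572/572) = 240 · 1 = 240
Summing: (φ * d)(572) = 12 + 8 + 8 + 60 + 72 + 40 + 48 + 40 + 48 + 360 + 240 + 240 = 1176.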